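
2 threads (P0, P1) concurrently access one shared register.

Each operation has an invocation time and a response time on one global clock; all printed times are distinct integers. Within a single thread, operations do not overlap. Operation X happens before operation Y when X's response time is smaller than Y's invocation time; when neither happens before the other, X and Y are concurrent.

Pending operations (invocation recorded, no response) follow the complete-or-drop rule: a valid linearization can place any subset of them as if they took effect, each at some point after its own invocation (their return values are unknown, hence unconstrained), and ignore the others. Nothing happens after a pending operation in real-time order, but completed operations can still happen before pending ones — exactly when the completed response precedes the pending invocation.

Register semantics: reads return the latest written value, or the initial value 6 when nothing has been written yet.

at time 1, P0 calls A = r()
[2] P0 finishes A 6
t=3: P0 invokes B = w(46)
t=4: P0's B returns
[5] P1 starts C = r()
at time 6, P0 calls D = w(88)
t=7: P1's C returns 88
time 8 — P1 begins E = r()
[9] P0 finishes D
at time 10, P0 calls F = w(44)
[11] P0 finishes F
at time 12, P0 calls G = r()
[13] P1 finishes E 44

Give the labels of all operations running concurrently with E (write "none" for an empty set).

D, F, G

concurrent with E ([8,13]): every op whose interval crosses 8..13
A [1,2]: before
B [3,4]: before
C [5,7]: before
D [6,9]: concurrent
F [10,11]: concurrent
G [12,…): concurrent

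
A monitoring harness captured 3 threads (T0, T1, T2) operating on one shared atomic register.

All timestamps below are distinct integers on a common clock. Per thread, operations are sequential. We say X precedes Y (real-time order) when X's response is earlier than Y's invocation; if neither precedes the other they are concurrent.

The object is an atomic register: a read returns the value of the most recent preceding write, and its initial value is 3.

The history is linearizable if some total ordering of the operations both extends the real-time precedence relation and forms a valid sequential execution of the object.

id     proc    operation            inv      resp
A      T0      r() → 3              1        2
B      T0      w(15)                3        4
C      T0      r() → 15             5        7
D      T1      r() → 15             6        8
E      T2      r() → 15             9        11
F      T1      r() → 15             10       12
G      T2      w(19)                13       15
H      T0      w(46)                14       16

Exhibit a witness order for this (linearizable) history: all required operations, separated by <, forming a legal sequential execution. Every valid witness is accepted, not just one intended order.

A < B < C < D < E < F < G < H

step 1: A r() → 3 — value 3
step 2: B w(15) — value 15
step 3: C r() → 15 — value 15
step 4: D r() → 15 — value 15
step 5: E r() → 15 — value 15
step 6: F r() → 15 — value 15
step 7: G w(19) — value 19
step 8: H w(46) — value 46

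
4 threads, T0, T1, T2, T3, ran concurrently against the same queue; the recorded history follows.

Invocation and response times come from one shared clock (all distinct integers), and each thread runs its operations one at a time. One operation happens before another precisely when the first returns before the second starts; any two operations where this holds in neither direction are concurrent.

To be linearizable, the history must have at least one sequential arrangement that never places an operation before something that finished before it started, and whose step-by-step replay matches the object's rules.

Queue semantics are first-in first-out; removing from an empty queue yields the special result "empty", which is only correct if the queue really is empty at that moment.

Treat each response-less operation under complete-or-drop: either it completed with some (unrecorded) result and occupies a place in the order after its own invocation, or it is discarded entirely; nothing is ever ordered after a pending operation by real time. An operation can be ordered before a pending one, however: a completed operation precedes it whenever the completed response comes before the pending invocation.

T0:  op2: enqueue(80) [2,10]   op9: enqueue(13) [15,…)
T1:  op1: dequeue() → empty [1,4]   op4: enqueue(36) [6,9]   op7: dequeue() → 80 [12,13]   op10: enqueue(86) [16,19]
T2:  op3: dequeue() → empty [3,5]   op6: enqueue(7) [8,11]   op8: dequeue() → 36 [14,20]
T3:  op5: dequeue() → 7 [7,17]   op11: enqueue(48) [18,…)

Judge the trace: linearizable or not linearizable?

linearizable

one valid linearization: op1, op3, op2, op4, op6, op7, op8, op5, op9, op10
after step 1 (op1 dequeue() → empty): queue <>
after step 2 (op3 dequeue() → empty): queue <>
after step 3 (op2 enqueue(80)): queue <80>
after step 4 (op4 enqueue(36)): queue <80,36>
after step 5 (op6 enqueue(7)): queue <80,36,7>
after step 6 (op7 dequeue() → 80): queue <36,7>
after step 7 (op8 dequeue() → 36): queue <7>
after step 8 (op5 dequeue() → 7): queue <>
after step 9 (op9 enqueue(13) (pending, included)): queue <13>
after step 10 (op10 enqueue(86)): queue <13,86>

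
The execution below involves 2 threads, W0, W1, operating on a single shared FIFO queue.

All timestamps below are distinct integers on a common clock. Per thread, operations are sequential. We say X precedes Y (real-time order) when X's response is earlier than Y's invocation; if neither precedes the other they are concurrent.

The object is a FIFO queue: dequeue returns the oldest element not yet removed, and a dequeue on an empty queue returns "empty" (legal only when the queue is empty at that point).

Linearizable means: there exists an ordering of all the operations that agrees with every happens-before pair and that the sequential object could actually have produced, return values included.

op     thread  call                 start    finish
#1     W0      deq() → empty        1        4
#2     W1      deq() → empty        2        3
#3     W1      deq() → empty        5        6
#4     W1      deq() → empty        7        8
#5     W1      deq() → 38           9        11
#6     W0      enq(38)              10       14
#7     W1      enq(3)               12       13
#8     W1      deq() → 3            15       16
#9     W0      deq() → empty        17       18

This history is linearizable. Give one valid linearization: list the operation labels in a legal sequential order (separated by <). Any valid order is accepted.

#1 < #2 < #3 < #4 < #6 < #5 < #7 < #8 < #9

after step 1 (#1 deq() → empty): queue <>
after step 2 (#2 deq() → empty): queue <>
after step 3 (#3 deq() → empty): queue <>
after step 4 (#4 deq() → empty): queue <>
after step 5 (#6 enq(38)): queue <38>
after step 6 (#5 deq() → 38): queue <>
after step 7 (#7 enq(3)): queue <3>
after step 8 (#8 deq() → 3): queue <>
after step 9 (#9 deq() → empty): queue <>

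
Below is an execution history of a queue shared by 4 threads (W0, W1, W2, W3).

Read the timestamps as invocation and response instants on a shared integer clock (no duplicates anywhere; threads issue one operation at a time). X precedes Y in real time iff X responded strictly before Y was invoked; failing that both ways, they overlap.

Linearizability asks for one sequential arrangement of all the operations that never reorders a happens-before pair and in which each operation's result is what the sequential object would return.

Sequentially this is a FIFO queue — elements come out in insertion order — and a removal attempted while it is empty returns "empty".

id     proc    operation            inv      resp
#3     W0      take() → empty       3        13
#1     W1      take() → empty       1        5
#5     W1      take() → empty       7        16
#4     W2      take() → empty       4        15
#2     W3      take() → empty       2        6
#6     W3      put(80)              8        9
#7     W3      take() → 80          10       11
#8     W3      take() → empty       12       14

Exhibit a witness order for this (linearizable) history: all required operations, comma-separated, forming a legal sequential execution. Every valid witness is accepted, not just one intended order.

step 1: #1 take() → empty — queue <>
step 2: #2 take() → empty — queue <>
step 3: #3 take() → empty — queue <>
step 4: #4 take() → empty — queue <>
step 5: #5 take() → empty — queue <>
step 6: #6 put(80) — queue <80>
step 7: #7 take() → 80 — queue <>
step 8: #8 take() → empty — queue <>

#1, #2, #3, #4, #5, #6, #7, #8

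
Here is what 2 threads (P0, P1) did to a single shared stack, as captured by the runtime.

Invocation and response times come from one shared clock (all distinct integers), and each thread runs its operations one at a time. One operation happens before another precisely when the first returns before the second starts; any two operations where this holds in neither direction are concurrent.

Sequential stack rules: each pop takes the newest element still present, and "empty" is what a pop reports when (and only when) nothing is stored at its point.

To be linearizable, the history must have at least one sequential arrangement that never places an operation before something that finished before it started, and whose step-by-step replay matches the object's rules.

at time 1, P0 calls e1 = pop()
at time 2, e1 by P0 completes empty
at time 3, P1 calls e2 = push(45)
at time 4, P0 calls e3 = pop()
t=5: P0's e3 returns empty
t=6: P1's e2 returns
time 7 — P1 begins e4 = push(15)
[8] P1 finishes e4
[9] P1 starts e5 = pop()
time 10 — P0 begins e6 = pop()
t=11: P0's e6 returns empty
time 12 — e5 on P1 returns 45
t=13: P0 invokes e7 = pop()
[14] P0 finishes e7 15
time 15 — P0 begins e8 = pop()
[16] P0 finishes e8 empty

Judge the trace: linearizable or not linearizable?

events 1..10 are fine; event 11 — the response of e6 at time 11 — makes the prefix non-linearizable
checked exhaustively: 2 real-time-consistent orders of 5 completed operations, zero legal stack replays
including or dropping the 1 pending operation (e5) in any combination fails
sample order e1, e2, e3, e4, e6 (pending dropped) stalls at step 3 — e3 pop() → empty has no legal effect
sample order e1, e3, e2, e4, e6 (pending dropped) stalls at step 5 — e6 pop() → empty has no legal effect

not linearizable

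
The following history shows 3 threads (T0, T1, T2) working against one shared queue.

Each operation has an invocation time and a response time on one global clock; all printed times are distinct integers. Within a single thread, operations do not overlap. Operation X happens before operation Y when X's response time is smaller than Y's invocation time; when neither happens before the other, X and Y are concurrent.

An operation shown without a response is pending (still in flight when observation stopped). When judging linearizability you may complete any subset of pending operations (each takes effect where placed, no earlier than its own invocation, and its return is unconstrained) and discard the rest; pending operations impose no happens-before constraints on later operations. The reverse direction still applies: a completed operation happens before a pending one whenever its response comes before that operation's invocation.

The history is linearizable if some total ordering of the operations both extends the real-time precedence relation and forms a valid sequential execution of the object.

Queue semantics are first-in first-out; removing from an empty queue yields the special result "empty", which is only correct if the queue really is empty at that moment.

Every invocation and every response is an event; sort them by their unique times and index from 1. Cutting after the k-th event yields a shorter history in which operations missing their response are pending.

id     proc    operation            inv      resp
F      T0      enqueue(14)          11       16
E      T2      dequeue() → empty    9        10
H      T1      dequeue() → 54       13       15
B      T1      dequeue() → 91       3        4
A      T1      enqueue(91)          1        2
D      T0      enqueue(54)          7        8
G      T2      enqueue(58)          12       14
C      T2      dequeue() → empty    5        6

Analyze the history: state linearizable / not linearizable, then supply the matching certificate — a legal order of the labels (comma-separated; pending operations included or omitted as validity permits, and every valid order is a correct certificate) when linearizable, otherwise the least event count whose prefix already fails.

not linearizable — minimal violating prefix: 10 events

through event 9 a valid linearization exists; event 10 (E responding at time 10) ends that
one real-time candidate order over the 5 completed operations — the queue replay rejects it
for example A, B, C, D, E fails at step 5: E dequeue() → empty is not legal there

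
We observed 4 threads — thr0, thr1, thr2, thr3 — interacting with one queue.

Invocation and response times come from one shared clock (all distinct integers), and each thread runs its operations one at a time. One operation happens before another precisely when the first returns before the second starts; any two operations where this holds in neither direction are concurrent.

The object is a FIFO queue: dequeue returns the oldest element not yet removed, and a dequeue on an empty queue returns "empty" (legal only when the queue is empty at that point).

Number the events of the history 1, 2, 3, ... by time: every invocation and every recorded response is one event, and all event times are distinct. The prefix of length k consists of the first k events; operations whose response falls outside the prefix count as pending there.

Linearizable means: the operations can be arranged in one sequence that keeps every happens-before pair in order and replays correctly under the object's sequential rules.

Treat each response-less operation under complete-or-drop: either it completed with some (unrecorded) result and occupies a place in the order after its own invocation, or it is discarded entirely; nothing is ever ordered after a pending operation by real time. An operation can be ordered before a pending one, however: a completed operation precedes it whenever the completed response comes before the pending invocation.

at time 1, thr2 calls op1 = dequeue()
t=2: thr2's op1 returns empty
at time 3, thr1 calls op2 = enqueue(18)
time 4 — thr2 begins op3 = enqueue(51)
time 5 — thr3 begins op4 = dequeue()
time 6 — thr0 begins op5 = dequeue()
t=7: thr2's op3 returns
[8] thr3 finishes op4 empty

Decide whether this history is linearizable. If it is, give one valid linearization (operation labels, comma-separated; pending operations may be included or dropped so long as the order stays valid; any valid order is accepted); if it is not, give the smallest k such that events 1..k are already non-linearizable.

linearizable — witness: op1, op2, op5, op4, op3

step 1: op1 dequeue() → empty — queue <>
step 2: op2 enqueue(18) (pending, included) — queue <18>
step 3: op5 dequeue() (pending, included) — queue <>
step 4: op4 dequeue() → empty — queue <>
step 5: op3 enqueue(51) — queue <51>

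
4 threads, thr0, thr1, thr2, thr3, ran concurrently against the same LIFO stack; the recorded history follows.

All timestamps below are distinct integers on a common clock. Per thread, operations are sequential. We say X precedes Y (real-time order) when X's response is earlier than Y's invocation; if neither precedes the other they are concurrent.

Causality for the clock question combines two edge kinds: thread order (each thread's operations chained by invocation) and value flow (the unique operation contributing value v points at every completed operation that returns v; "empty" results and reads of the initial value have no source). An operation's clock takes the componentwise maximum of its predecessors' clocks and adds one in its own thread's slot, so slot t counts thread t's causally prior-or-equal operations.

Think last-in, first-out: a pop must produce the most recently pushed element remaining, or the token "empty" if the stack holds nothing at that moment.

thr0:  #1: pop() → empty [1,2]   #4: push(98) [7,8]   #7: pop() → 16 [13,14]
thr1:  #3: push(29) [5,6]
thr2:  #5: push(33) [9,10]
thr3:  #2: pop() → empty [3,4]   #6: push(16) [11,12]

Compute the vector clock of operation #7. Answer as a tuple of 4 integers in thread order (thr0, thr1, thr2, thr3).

no predecessors for #2 (invoked 3): thr3 increments from zero → (0, 0, 0, 1)
no predecessors for #5 (invoked 9): thr2 increments from zero → (0, 0, 1, 0)
no predecessors for #3 (invoked 5): thr1 increments from zero → (0, 1, 0, 0)
no predecessors for #1 (invoked 1): thr0 increments from zero → (1, 0, 0, 0)
merge at #6 (invoked 11): VC(#2)=(0, 0, 0, 1), own-thread bump on thr3 → (0, 0, 0, 2)
merge at #4 (invoked 7): VC(#1)=(1, 0, 0, 0), own-thread bump on thr0 → (2, 0, 0, 0)
merge at #7 (invoked 13): VC(#4)=(2, 0, 0, 0), VC(#6)=(0, 0, 0, 2), own-thread bump on thr0 → (3, 0, 0, 2)
target: VC(#7) = (3, 0, 0, 2)

(3, 0, 0, 2)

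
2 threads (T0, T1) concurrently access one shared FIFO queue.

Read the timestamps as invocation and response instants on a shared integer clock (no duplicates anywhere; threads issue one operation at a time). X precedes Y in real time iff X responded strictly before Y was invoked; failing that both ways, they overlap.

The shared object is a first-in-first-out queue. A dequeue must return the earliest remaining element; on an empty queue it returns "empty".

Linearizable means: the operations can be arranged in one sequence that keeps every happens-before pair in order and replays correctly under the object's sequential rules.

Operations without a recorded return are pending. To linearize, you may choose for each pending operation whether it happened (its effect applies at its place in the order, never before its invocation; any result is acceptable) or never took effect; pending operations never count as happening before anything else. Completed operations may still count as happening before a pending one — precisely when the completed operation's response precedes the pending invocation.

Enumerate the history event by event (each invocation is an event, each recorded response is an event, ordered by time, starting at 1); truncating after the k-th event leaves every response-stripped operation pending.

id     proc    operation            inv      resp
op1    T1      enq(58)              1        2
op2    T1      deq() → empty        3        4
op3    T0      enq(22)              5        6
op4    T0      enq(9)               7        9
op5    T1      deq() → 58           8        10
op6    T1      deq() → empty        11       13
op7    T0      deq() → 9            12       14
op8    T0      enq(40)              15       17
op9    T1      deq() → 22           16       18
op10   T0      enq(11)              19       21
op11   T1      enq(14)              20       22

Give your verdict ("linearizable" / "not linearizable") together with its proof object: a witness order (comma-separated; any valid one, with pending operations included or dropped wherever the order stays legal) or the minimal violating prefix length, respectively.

not linearizable — minimal violating prefix: 4 events

the violation lands at event 4, op2's response at time 4: events 1..3 linearize, events 1..4 do not
a single order respects real time; the 2 completed FIFO queue operations fail replay along it
sample order op1, op2 stalls at step 2 — op2 deq() → empty has no legal effect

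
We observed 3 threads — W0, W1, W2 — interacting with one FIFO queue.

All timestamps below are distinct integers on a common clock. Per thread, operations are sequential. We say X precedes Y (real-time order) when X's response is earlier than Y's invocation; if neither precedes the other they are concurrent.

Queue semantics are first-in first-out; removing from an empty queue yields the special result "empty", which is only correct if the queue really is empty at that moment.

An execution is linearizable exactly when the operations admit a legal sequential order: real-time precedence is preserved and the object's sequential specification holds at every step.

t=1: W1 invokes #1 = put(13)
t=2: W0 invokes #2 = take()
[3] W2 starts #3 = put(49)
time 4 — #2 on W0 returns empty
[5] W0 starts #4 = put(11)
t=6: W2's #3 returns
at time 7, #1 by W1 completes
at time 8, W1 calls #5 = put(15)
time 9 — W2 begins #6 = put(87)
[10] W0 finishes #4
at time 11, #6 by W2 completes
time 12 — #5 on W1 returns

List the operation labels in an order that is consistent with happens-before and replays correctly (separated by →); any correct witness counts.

1. #2 take() → empty, leaving queue <>
2. #1 put(13), leaving queue <13>
3. #3 put(49), leaving queue <13,49>
4. #4 put(11), leaving queue <13,49,11>
5. #5 put(15), leaving queue <13,49,11,15>
6. #6 put(87), leaving queue <13,49,11,15,87>

#2 → #1 → #3 → #4 → #5 → #6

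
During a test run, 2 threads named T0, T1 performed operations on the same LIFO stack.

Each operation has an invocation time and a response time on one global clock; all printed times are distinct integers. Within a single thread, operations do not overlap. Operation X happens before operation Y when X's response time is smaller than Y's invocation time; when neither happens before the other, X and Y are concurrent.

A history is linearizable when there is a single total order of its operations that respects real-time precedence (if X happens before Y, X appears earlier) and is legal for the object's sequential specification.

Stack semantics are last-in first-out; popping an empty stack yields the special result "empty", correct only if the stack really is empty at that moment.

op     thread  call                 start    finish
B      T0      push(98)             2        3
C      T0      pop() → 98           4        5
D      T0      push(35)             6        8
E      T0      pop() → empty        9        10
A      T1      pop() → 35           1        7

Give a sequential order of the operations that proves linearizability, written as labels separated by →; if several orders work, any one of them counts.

B → C → D → A → E

after step 1 (B push(98)): stack <98>
after step 2 (C pop() → 98): stack <>
after step 3 (D push(35)): stack <35>
after step 4 (A pop() → 35): stack <>
after step 5 (E pop() → empty): stack <>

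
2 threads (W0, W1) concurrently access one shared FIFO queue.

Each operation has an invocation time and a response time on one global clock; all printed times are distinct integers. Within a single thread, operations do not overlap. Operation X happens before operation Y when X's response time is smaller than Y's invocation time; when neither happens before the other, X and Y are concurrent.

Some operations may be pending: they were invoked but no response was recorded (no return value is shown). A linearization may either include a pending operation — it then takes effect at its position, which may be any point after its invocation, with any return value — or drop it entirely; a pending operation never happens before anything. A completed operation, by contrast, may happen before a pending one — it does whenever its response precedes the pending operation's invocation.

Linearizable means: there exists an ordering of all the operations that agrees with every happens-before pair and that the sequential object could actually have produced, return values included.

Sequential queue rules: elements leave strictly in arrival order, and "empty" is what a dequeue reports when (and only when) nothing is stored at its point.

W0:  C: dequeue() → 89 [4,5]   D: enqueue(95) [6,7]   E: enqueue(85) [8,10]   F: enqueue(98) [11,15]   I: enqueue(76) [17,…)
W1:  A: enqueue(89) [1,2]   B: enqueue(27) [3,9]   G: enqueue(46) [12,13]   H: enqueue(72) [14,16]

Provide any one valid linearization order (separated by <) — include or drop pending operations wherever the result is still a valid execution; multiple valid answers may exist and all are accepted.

A < B < C < D < E < F < G < H

1. A enqueue(89), leaving queue <89>
2. B enqueue(27), leaving queue <89,27>
3. C dequeue() → 89, leaving queue <27>
4. D enqueue(95), leaving queue <27,95>
5. E enqueue(85), leaving queue <27,95,85>
6. F enqueue(98), leaving queue <27,95,85,98>
7. G enqueue(46), leaving queue <27,95,85,98,46>
8. H enqueue(72), leaving queue <27,95,85,98,46,72>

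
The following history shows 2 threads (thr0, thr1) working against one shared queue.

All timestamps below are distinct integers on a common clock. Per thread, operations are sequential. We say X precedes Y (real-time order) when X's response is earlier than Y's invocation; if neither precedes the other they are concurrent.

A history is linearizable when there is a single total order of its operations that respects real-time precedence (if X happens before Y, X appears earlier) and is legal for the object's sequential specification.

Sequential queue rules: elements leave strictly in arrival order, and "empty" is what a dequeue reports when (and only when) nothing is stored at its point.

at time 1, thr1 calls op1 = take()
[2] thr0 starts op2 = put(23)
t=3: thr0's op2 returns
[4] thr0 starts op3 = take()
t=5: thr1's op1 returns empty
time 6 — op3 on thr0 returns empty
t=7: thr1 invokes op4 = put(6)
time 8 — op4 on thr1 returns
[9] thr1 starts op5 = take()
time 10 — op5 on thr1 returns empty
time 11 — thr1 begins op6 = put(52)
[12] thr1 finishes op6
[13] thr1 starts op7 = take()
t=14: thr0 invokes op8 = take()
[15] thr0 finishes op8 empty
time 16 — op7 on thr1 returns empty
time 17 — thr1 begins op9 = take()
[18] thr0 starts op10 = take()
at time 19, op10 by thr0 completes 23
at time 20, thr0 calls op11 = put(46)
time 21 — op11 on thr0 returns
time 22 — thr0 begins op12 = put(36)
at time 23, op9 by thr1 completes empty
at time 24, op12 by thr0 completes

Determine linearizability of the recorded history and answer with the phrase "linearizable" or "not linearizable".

not linearizable

cut after 5 events: linearizable; cut after 6 events (op3 responds, time 6): not linearizable
all 3 real-time-respecting orders fail — 3 completed queue operations, no legal replay
for example op1, op2, op3 fails at step 3: op3 take() → empty is not legal there
for example op2, op1, op3 fails at step 2: op1 take() → empty is not legal there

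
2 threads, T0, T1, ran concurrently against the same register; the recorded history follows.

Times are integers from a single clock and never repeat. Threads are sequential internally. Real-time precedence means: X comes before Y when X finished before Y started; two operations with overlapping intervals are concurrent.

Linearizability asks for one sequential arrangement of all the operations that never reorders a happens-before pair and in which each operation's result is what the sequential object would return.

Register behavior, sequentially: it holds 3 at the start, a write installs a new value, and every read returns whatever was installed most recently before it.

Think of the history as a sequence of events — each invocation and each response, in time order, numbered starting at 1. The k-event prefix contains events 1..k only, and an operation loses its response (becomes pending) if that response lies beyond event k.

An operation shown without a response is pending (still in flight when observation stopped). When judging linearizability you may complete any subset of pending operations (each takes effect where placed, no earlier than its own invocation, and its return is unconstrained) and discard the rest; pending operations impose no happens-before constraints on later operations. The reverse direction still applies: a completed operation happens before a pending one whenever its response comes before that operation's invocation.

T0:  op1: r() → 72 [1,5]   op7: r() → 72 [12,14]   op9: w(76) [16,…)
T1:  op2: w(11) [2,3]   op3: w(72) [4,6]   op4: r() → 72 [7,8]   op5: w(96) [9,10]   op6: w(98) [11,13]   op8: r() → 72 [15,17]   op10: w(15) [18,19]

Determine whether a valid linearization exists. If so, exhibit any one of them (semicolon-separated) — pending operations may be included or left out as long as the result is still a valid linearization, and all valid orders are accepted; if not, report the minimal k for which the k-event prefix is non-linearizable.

the violation lands at event 14, op7's response at time 14: events 1..13 linearize, events 1..14 do not
all 6 real-time-respecting orders fail — 7 completed register operations, no legal replay
for example op1, op2, op3, op4, op5, op6, op7 fails at step 1: op1 r() → 72 is not legal there
for example op1, op2, op3, op4, op5, op7, op6 fails at step 1: op1 r() → 72 is not legal there

not linearizable — minimal violating prefix: 14 events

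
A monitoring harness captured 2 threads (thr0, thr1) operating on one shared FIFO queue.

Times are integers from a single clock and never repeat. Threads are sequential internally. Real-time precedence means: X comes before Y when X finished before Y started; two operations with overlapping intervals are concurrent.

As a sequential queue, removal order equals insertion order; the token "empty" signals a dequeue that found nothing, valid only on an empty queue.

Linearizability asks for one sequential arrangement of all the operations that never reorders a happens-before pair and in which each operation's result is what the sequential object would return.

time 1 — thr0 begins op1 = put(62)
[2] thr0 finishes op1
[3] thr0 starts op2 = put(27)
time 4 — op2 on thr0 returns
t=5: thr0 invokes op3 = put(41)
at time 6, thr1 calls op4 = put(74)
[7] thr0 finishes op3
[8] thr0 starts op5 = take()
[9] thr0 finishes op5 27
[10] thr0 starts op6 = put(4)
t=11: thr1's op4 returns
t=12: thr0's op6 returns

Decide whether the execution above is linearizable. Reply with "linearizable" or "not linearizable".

not linearizable

through event 8 a valid linearization exists; event 9 (op5 responding at time 9) ends that
exhaustive check: the 4 completed FIFO queue ops admit one real-time order; illegal
no completion choice of the 1 pending operation (op4) rescues it — every subset was tried
take op1, op2, op3, op5 (pending dropped): step 4 already fails, because op5 take() → 27 cannot occur there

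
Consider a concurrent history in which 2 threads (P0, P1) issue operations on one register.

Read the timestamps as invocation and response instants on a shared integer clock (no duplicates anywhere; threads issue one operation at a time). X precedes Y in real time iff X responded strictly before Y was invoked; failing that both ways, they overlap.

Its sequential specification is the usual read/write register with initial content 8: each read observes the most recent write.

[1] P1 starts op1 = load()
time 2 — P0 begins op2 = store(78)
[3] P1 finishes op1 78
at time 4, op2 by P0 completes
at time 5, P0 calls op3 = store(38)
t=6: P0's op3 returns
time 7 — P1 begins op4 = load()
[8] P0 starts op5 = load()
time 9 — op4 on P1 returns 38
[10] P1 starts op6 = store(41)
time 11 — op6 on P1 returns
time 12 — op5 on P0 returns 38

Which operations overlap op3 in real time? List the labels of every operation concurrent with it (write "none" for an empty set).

none

concurrent with op3 ([5,6]): every op whose interval crosses 5..6
op1 [1,3]: before
op2 [2,4]: before
op4 [7,9]: after
op5 [8,12]: after
op6 [10,11]: after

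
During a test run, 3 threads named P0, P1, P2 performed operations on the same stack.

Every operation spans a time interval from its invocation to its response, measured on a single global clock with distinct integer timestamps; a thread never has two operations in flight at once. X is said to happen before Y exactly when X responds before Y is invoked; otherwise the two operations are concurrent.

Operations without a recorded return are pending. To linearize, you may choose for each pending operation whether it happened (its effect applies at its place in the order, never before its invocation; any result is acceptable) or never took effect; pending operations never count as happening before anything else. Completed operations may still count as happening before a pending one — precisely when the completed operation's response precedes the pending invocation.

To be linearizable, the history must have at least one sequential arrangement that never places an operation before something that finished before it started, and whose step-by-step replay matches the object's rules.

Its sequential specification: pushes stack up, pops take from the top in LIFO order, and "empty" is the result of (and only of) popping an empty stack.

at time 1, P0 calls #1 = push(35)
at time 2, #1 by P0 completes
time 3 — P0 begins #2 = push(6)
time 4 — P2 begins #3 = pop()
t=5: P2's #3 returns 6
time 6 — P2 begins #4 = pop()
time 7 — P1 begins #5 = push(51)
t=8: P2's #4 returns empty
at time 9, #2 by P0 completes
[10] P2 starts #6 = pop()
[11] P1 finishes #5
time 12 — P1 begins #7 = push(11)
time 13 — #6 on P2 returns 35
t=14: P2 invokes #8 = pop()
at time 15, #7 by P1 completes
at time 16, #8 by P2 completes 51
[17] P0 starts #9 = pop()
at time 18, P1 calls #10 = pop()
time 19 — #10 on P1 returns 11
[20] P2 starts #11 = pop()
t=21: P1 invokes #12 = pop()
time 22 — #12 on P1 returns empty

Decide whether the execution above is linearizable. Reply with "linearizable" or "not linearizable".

cut after 7 events: linearizable; cut after 8 events (#4 responds, time 8): not linearizable
the completed operations (3 total) allow one real-time order; the stack replay rejects it
no completion choice of the 2 pending operations (#2, #5) rescues it — every subset was tried
sample order #1, #3, #4 (pending dropped) stalls at step 2 — #3 pop() → 6 has no legal effect

not linearizable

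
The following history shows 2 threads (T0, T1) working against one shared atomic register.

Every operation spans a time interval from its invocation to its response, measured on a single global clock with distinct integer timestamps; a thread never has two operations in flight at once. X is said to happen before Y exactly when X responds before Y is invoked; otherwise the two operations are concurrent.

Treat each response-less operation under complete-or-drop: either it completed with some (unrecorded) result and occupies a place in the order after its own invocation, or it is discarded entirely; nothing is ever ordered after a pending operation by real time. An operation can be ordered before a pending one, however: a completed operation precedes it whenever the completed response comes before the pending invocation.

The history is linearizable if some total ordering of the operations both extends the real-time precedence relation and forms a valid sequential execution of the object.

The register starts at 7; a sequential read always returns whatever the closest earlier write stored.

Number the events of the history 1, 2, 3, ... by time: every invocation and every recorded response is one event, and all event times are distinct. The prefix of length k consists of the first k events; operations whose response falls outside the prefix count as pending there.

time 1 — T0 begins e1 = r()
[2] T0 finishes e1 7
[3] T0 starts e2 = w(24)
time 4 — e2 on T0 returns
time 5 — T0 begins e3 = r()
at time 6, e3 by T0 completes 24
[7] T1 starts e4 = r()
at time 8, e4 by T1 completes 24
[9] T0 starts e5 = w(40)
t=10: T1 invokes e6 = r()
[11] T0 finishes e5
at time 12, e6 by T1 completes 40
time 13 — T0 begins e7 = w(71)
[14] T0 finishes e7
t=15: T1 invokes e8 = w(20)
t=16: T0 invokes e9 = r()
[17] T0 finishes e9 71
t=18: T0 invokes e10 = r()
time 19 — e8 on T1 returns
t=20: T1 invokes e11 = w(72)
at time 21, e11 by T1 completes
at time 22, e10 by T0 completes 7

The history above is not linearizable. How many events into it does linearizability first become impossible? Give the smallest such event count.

22

events 1..21 are still linearizable — one witness is e1, e2, e3, e4, e5, e6, e7, e9, e8, e10, e11:
step 1: e1 r() → 7 — value 7
step 2: e2 w(24) — value 24
step 3: e3 r() → 24 — value 24
step 4: e4 r() → 24 — value 24
step 5: e5 w(40) — value 40
step 6: e6 r() → 40 — value 40
step 7: e7 w(71) — value 71
step 8: e9 r() → 71 — value 71
step 9: e8 w(20) — value 20
step 10: e10 r() (pending, included) — value 20
step 11: e11 w(72) — value 72
event 22 — e10's response, time 22 — after it, nothing linearizes
one such order, e1, e2, e3, e4, e5, e6, e7, e8, e9, e10, e11, breaks at step 9 where e9 r() → 71 is illegal
one such order, e1, e2, e3, e4, e5, e6, e7, e8, e9, e11, e10, breaks at step 9 where e9 r() → 71 is illegal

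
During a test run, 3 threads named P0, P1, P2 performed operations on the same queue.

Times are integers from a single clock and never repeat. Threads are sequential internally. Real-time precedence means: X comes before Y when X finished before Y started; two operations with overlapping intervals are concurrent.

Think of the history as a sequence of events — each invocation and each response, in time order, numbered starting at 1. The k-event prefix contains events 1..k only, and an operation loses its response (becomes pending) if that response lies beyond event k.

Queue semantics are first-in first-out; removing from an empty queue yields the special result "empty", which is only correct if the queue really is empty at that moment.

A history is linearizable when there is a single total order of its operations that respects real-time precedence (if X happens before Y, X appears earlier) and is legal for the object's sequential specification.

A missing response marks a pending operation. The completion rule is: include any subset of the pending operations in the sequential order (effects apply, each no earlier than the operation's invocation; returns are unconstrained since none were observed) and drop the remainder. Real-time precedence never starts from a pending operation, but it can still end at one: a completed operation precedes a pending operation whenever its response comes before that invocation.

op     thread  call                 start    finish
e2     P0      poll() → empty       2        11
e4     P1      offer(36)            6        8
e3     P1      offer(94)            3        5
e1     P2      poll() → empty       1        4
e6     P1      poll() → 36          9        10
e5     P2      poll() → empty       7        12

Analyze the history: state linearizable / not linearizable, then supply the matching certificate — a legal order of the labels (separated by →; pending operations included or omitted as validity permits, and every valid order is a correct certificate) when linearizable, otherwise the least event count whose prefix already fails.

not linearizable — minimal violating prefix: 12 events

the violation lands at event 12, e5's response at time 12: events 1..11 linearize, events 1..12 do not
the 6 completed operations admit 36 real-time orders; each fails the queue replay
take e1, e2, e3, e4, e5, e6: step 5 already fails, because e5 poll() → empty cannot occur there
take e1, e2, e3, e4, e6, e5: step 5 already fails, because e6 poll() → 36 cannot occur there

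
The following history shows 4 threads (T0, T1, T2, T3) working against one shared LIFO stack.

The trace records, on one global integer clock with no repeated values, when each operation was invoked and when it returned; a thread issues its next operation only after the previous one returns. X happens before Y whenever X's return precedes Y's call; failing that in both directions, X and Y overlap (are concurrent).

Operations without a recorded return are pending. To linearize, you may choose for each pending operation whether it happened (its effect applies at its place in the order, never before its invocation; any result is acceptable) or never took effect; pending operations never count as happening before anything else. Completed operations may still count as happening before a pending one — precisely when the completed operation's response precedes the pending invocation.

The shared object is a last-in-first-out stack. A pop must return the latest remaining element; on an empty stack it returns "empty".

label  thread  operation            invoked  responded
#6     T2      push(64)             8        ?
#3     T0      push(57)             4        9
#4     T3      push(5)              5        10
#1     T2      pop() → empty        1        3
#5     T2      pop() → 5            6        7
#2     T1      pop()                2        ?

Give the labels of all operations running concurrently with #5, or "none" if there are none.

concurrent with #5 ([6,7]): every op whose interval crosses 6..7
#1 [1,3]: before
#2 [2,…): concurrent
#3 [4,9]: concurrent
#4 [5,10]: concurrent
#6 [8,…): after

#2, #3, #4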